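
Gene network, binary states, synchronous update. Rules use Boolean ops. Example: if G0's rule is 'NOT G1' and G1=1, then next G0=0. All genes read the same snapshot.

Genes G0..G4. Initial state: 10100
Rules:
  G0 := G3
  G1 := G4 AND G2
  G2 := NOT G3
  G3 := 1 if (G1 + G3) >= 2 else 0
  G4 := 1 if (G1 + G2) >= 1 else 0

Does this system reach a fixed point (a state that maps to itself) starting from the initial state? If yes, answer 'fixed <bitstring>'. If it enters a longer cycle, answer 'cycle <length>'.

Step 0: 10100
Step 1: G0=G3=0 G1=G4&G2=0&1=0 G2=NOT G3=NOT 0=1 G3=(0+0>=2)=0 G4=(0+1>=1)=1 -> 00101
Step 2: G0=G3=0 G1=G4&G2=1&1=1 G2=NOT G3=NOT 0=1 G3=(0+0>=2)=0 G4=(0+1>=1)=1 -> 01101
Step 3: G0=G3=0 G1=G4&G2=1&1=1 G2=NOT G3=NOT 0=1 G3=(1+0>=2)=0 G4=(1+1>=1)=1 -> 01101
Fixed point reached at step 2: 01101

Answer: fixed 01101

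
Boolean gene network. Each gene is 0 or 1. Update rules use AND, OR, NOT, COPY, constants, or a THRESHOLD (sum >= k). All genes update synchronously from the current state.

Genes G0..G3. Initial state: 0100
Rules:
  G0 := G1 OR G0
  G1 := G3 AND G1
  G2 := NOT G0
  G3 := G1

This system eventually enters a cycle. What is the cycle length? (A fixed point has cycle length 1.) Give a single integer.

Step 0: 0100
Step 1: G0=G1|G0=1|0=1 G1=G3&G1=0&1=0 G2=NOT G0=NOT 0=1 G3=G1=1 -> 1011
Step 2: G0=G1|G0=0|1=1 G1=G3&G1=1&0=0 G2=NOT G0=NOT 1=0 G3=G1=0 -> 1000
Step 3: G0=G1|G0=0|1=1 G1=G3&G1=0&0=0 G2=NOT G0=NOT 1=0 G3=G1=0 -> 1000
State from step 3 equals state from step 2 -> cycle length 1

Answer: 1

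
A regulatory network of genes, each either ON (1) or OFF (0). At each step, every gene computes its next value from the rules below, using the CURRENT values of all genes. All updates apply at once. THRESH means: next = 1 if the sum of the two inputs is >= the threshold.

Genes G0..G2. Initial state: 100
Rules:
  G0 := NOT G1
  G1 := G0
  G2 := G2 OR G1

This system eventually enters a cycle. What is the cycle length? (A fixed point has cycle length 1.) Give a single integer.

Step 0: 100
Step 1: G0=NOT G1=NOT 0=1 G1=G0=1 G2=G2|G1=0|0=0 -> 110
Step 2: G0=NOT G1=NOT 1=0 G1=G0=1 G2=G2|G1=0|1=1 -> 011
Step 3: G0=NOT G1=NOT 1=0 G1=G0=0 G2=G2|G1=1|1=1 -> 001
Step 4: G0=NOT G1=NOT 0=1 G1=G0=0 G2=G2|G1=1|0=1 -> 101
Step 5: G0=NOT G1=NOT 0=1 G1=G0=1 G2=G2|G1=1|0=1 -> 111
Step 6: G0=NOT G1=NOT 1=0 G1=G0=1 G2=G2|G1=1|1=1 -> 011
State from step 6 equals state from step 2 -> cycle length 4

Answer: 4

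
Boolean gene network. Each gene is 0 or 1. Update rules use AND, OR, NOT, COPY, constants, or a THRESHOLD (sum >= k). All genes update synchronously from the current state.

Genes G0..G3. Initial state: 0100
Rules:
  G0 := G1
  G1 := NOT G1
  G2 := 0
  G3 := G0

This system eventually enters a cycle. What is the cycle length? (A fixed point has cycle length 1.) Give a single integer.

Answer: 2

Derivation:
Step 0: 0100
Step 1: G0=G1=1 G1=NOT G1=NOT 1=0 G2=0(const) G3=G0=0 -> 1000
Step 2: G0=G1=0 G1=NOT G1=NOT 0=1 G2=0(const) G3=G0=1 -> 0101
Step 3: G0=G1=1 G1=NOT G1=NOT 1=0 G2=0(const) G3=G0=0 -> 1000
State from step 3 equals state from step 1 -> cycle length 2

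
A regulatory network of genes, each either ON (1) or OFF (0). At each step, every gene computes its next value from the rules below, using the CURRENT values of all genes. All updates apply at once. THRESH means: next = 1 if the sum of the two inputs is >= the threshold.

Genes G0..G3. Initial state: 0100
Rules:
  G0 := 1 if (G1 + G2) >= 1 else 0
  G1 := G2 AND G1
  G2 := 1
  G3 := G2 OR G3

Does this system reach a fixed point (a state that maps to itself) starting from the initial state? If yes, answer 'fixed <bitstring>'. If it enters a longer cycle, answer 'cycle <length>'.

Step 0: 0100
Step 1: G0=(1+0>=1)=1 G1=G2&G1=0&1=0 G2=1(const) G3=G2|G3=0|0=0 -> 1010
Step 2: G0=(0+1>=1)=1 G1=G2&G1=1&0=0 G2=1(const) G3=G2|G3=1|0=1 -> 1011
Step 3: G0=(0+1>=1)=1 G1=G2&G1=1&0=0 G2=1(const) G3=G2|G3=1|1=1 -> 1011
Fixed point reached at step 2: 1011

Answer: fixed 1011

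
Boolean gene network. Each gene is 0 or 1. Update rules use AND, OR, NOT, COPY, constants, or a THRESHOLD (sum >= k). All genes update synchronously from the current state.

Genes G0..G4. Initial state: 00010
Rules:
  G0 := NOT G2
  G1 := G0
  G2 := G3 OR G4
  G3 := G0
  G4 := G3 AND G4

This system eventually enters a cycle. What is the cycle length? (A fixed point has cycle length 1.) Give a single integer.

Answer: 2

Derivation:
Step 0: 00010
Step 1: G0=NOT G2=NOT 0=1 G1=G0=0 G2=G3|G4=1|0=1 G3=G0=0 G4=G3&G4=1&0=0 -> 10100
Step 2: G0=NOT G2=NOT 1=0 G1=G0=1 G2=G3|G4=0|0=0 G3=G0=1 G4=G3&G4=0&0=0 -> 01010
Step 3: G0=NOT G2=NOT 0=1 G1=G0=0 G2=G3|G4=1|0=1 G3=G0=0 G4=G3&G4=1&0=0 -> 10100
State from step 3 equals state from step 1 -> cycle length 2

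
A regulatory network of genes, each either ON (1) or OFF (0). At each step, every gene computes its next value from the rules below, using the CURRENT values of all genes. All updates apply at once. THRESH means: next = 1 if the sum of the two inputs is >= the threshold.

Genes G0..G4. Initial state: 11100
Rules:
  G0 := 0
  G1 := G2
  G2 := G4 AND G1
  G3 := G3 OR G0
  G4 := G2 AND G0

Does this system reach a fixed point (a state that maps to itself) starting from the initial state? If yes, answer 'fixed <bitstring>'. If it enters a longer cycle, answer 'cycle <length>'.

Step 0: 11100
Step 1: G0=0(const) G1=G2=1 G2=G4&G1=0&1=0 G3=G3|G0=0|1=1 G4=G2&G0=1&1=1 -> 01011
Step 2: G0=0(const) G1=G2=0 G2=G4&G1=1&1=1 G3=G3|G0=1|0=1 G4=G2&G0=0&0=0 -> 00110
Step 3: G0=0(const) G1=G2=1 G2=G4&G1=0&0=0 G3=G3|G0=1|0=1 G4=G2&G0=1&0=0 -> 01010
Step 4: G0=0(const) G1=G2=0 G2=G4&G1=0&1=0 G3=G3|G0=1|0=1 G4=G2&G0=0&0=0 -> 00010
Step 5: G0=0(const) G1=G2=0 G2=G4&G1=0&0=0 G3=G3|G0=1|0=1 G4=G2&G0=0&0=0 -> 00010
Fixed point reached at step 4: 00010

Answer: fixed 00010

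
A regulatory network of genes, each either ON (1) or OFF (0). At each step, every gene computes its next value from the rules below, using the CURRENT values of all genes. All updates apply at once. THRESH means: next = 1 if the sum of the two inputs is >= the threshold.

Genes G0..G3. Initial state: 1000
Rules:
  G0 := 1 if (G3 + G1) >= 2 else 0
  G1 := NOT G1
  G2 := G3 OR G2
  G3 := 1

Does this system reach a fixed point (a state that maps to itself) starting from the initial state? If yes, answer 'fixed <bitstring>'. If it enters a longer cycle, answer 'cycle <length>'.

Step 0: 1000
Step 1: G0=(0+0>=2)=0 G1=NOT G1=NOT 0=1 G2=G3|G2=0|0=0 G3=1(const) -> 0101
Step 2: G0=(1+1>=2)=1 G1=NOT G1=NOT 1=0 G2=G3|G2=1|0=1 G3=1(const) -> 1011
Step 3: G0=(1+0>=2)=0 G1=NOT G1=NOT 0=1 G2=G3|G2=1|1=1 G3=1(const) -> 0111
Step 4: G0=(1+1>=2)=1 G1=NOT G1=NOT 1=0 G2=G3|G2=1|1=1 G3=1(const) -> 1011
Cycle of length 2 starting at step 2 -> no fixed point

Answer: cycle 2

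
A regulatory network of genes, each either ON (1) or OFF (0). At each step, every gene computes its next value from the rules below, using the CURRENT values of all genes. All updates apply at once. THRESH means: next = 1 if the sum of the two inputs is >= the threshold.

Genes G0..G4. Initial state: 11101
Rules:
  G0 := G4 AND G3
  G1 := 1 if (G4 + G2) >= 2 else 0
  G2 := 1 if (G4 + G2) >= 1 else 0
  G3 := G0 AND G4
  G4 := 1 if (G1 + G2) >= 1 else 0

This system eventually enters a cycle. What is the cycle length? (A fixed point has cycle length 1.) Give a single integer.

Answer: 2

Derivation:
Step 0: 11101
Step 1: G0=G4&G3=1&0=0 G1=(1+1>=2)=1 G2=(1+1>=1)=1 G3=G0&G4=1&1=1 G4=(1+1>=1)=1 -> 01111
Step 2: G0=G4&G3=1&1=1 G1=(1+1>=2)=1 G2=(1+1>=1)=1 G3=G0&G4=0&1=0 G4=(1+1>=1)=1 -> 11101
State from step 2 equals state from step 0 -> cycle length 2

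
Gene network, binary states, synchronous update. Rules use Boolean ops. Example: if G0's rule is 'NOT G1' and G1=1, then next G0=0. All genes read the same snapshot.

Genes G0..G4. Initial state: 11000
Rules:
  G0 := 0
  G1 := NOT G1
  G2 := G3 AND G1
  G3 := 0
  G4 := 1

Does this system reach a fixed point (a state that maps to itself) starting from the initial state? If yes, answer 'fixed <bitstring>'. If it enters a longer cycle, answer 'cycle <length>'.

Step 0: 11000
Step 1: G0=0(const) G1=NOT G1=NOT 1=0 G2=G3&G1=0&1=0 G3=0(const) G4=1(const) -> 00001
Step 2: G0=0(const) G1=NOT G1=NOT 0=1 G2=G3&G1=0&0=0 G3=0(const) G4=1(const) -> 01001
Step 3: G0=0(const) G1=NOT G1=NOT 1=0 G2=G3&G1=0&1=0 G3=0(const) G4=1(const) -> 00001
Cycle of length 2 starting at step 1 -> no fixed point

Answer: cycle 2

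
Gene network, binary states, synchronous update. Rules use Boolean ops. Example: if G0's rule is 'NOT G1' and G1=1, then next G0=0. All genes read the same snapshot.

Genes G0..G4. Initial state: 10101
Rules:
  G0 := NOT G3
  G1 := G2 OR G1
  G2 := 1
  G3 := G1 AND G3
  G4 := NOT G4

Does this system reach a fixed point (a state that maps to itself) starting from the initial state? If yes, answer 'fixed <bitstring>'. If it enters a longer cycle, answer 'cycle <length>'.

Step 0: 10101
Step 1: G0=NOT G3=NOT 0=1 G1=G2|G1=1|0=1 G2=1(const) G3=G1&G3=0&0=0 G4=NOT G4=NOT 1=0 -> 11100
Step 2: G0=NOT G3=NOT 0=1 G1=G2|G1=1|1=1 G2=1(const) G3=G1&G3=1&0=0 G4=NOT G4=NOT 0=1 -> 11101
Step 3: G0=NOT G3=NOT 0=1 G1=G2|G1=1|1=1 G2=1(const) G3=G1&G3=1&0=0 G4=NOT G4=NOT 1=0 -> 11100
Cycle of length 2 starting at step 1 -> no fixed point

Answer: cycle 2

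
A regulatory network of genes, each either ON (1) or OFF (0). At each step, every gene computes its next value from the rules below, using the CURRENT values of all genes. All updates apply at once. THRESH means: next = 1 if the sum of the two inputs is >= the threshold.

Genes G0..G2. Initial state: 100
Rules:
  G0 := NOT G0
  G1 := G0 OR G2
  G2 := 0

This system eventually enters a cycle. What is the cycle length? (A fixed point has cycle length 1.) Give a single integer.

Step 0: 100
Step 1: G0=NOT G0=NOT 1=0 G1=G0|G2=1|0=1 G2=0(const) -> 010
Step 2: G0=NOT G0=NOT 0=1 G1=G0|G2=0|0=0 G2=0(const) -> 100
State from step 2 equals state from step 0 -> cycle length 2

Answer: 2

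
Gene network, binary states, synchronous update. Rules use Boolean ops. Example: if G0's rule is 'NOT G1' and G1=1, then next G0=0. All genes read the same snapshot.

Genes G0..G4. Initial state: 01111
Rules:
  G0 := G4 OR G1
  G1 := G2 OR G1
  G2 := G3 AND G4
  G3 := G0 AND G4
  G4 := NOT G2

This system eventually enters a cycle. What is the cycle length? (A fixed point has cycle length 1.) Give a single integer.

Step 0: 01111
Step 1: G0=G4|G1=1|1=1 G1=G2|G1=1|1=1 G2=G3&G4=1&1=1 G3=G0&G4=0&1=0 G4=NOT G2=NOT 1=0 -> 11100
Step 2: G0=G4|G1=0|1=1 G1=G2|G1=1|1=1 G2=G3&G4=0&0=0 G3=G0&G4=1&0=0 G4=NOT G2=NOT 1=0 -> 11000
Step 3: G0=G4|G1=0|1=1 G1=G2|G1=0|1=1 G2=G3&G4=0&0=0 G3=G0&G4=1&0=0 G4=NOT G2=NOT 0=1 -> 11001
Step 4: G0=G4|G1=1|1=1 G1=G2|G1=0|1=1 G2=G3&G4=0&1=0 G3=G0&G4=1&1=1 G4=NOT G2=NOT 0=1 -> 11011
Step 5: G0=G4|G1=1|1=1 G1=G2|G1=0|1=1 G2=G3&G4=1&1=1 G3=G0&G4=1&1=1 G4=NOT G2=NOT 0=1 -> 11111
Step 6: G0=G4|G1=1|1=1 G1=G2|G1=1|1=1 G2=G3&G4=1&1=1 G3=G0&G4=1&1=1 G4=NOT G2=NOT 1=0 -> 11110
Step 7: G0=G4|G1=0|1=1 G1=G2|G1=1|1=1 G2=G3&G4=1&0=0 G3=G0&G4=1&0=0 G4=NOT G2=NOT 1=0 -> 11000
State from step 7 equals state from step 2 -> cycle length 5

Answer: 5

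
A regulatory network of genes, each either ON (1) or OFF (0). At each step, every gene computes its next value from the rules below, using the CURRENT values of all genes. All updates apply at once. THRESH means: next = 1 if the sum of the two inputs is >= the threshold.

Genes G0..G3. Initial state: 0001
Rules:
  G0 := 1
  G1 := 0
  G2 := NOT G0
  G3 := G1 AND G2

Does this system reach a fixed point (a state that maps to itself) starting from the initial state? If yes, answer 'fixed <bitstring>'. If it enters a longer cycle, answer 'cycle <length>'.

Answer: fixed 1000

Derivation:
Step 0: 0001
Step 1: G0=1(const) G1=0(const) G2=NOT G0=NOT 0=1 G3=G1&G2=0&0=0 -> 1010
Step 2: G0=1(const) G1=0(const) G2=NOT G0=NOT 1=0 G3=G1&G2=0&1=0 -> 1000
Step 3: G0=1(const) G1=0(const) G2=NOT G0=NOT 1=0 G3=G1&G2=0&0=0 -> 1000
Fixed point reached at step 2: 1000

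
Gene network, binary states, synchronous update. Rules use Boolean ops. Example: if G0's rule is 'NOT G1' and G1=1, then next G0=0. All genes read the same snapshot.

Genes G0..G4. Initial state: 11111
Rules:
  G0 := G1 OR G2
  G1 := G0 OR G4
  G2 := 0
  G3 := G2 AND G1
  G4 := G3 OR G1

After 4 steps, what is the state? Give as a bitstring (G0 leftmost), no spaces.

Step 1: G0=G1|G2=1|1=1 G1=G0|G4=1|1=1 G2=0(const) G3=G2&G1=1&1=1 G4=G3|G1=1|1=1 -> 11011
Step 2: G0=G1|G2=1|0=1 G1=G0|G4=1|1=1 G2=0(const) G3=G2&G1=0&1=0 G4=G3|G1=1|1=1 -> 11001
Step 3: G0=G1|G2=1|0=1 G1=G0|G4=1|1=1 G2=0(const) G3=G2&G1=0&1=0 G4=G3|G1=0|1=1 -> 11001
Step 4: G0=G1|G2=1|0=1 G1=G0|G4=1|1=1 G2=0(const) G3=G2&G1=0&1=0 G4=G3|G1=0|1=1 -> 11001

11001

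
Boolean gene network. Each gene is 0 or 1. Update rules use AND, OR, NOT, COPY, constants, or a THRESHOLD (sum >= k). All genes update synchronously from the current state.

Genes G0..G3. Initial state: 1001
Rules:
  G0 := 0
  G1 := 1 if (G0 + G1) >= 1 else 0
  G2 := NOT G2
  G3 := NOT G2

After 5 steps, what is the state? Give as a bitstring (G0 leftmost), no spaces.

Step 1: G0=0(const) G1=(1+0>=1)=1 G2=NOT G2=NOT 0=1 G3=NOT G2=NOT 0=1 -> 0111
Step 2: G0=0(const) G1=(0+1>=1)=1 G2=NOT G2=NOT 1=0 G3=NOT G2=NOT 1=0 -> 0100
Step 3: G0=0(const) G1=(0+1>=1)=1 G2=NOT G2=NOT 0=1 G3=NOT G2=NOT 0=1 -> 0111
Step 4: G0=0(const) G1=(0+1>=1)=1 G2=NOT G2=NOT 1=0 G3=NOT G2=NOT 1=0 -> 0100
Step 5: G0=0(const) G1=(0+1>=1)=1 G2=NOT G2=NOT 0=1 G3=NOT G2=NOT 0=1 -> 0111

0111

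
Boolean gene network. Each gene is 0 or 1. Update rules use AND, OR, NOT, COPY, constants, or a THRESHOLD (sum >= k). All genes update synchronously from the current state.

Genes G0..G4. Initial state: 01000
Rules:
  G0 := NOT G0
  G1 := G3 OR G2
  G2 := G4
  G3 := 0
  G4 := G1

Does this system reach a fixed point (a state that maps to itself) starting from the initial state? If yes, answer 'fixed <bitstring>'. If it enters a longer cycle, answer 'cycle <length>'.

Step 0: 01000
Step 1: G0=NOT G0=NOT 0=1 G1=G3|G2=0|0=0 G2=G4=0 G3=0(const) G4=G1=1 -> 10001
Step 2: G0=NOT G0=NOT 1=0 G1=G3|G2=0|0=0 G2=G4=1 G3=0(const) G4=G1=0 -> 00100
Step 3: G0=NOT G0=NOT 0=1 G1=G3|G2=0|1=1 G2=G4=0 G3=0(const) G4=G1=0 -> 11000
Step 4: G0=NOT G0=NOT 1=0 G1=G3|G2=0|0=0 G2=G4=0 G3=0(const) G4=G1=1 -> 00001
Step 5: G0=NOT G0=NOT 0=1 G1=G3|G2=0|0=0 G2=G4=1 G3=0(const) G4=G1=0 -> 10100
Step 6: G0=NOT G0=NOT 1=0 G1=G3|G2=0|1=1 G2=G4=0 G3=0(const) G4=G1=0 -> 01000
Cycle of length 6 starting at step 0 -> no fixed point

Answer: cycle 6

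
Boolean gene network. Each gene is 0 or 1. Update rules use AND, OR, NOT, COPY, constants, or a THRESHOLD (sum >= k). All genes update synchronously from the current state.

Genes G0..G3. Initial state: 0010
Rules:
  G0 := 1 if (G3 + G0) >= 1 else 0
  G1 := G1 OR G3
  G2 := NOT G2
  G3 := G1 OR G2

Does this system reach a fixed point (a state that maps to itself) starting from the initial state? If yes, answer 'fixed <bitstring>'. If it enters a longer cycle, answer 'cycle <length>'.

Step 0: 0010
Step 1: G0=(0+0>=1)=0 G1=G1|G3=0|0=0 G2=NOT G2=NOT 1=0 G3=G1|G2=0|1=1 -> 0001
Step 2: G0=(1+0>=1)=1 G1=G1|G3=0|1=1 G2=NOT G2=NOT 0=1 G3=G1|G2=0|0=0 -> 1110
Step 3: G0=(0+1>=1)=1 G1=G1|G3=1|0=1 G2=NOT G2=NOT 1=0 G3=G1|G2=1|1=1 -> 1101
Step 4: G0=(1+1>=1)=1 G1=G1|G3=1|1=1 G2=NOT G2=NOT 0=1 G3=G1|G2=1|0=1 -> 1111
Step 5: G0=(1+1>=1)=1 G1=G1|G3=1|1=1 G2=NOT G2=NOT 1=0 G3=G1|G2=1|1=1 -> 1101
Cycle of length 2 starting at step 3 -> no fixed point

Answer: cycle 2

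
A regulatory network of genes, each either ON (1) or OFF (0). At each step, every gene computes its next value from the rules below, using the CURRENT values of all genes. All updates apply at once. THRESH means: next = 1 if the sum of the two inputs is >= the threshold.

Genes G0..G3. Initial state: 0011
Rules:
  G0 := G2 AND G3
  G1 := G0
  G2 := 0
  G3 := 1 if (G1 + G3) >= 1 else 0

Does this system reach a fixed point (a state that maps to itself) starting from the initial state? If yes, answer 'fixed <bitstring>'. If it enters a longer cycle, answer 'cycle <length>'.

Step 0: 0011
Step 1: G0=G2&G3=1&1=1 G1=G0=0 G2=0(const) G3=(0+1>=1)=1 -> 1001
Step 2: G0=G2&G3=0&1=0 G1=G0=1 G2=0(const) G3=(0+1>=1)=1 -> 0101
Step 3: G0=G2&G3=0&1=0 G1=G0=0 G2=0(const) G3=(1+1>=1)=1 -> 0001
Step 4: G0=G2&G3=0&1=0 G1=G0=0 G2=0(const) G3=(0+1>=1)=1 -> 0001
Fixed point reached at step 3: 0001

Answer: fixed 0001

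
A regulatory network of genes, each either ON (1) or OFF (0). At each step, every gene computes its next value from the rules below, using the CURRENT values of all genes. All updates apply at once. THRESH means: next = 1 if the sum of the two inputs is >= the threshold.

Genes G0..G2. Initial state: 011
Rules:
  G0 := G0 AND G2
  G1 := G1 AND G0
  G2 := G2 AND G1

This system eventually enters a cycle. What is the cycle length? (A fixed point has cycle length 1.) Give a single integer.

Answer: 1

Derivation:
Step 0: 011
Step 1: G0=G0&G2=0&1=0 G1=G1&G0=1&0=0 G2=G2&G1=1&1=1 -> 001
Step 2: G0=G0&G2=0&1=0 G1=G1&G0=0&0=0 G2=G2&G1=1&0=0 -> 000
Step 3: G0=G0&G2=0&0=0 G1=G1&G0=0&0=0 G2=G2&G1=0&0=0 -> 000
State from step 3 equals state from step 2 -> cycle length 1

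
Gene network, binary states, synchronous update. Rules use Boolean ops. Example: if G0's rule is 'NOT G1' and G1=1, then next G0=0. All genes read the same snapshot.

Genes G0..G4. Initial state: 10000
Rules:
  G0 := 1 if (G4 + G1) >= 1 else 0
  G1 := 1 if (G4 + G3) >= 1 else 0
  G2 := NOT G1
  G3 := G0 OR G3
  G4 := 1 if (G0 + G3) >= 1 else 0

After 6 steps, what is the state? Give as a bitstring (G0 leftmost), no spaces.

Step 1: G0=(0+0>=1)=0 G1=(0+0>=1)=0 G2=NOT G1=NOT 0=1 G3=G0|G3=1|0=1 G4=(1+0>=1)=1 -> 00111
Step 2: G0=(1+0>=1)=1 G1=(1+1>=1)=1 G2=NOT G1=NOT 0=1 G3=G0|G3=0|1=1 G4=(0+1>=1)=1 -> 11111
Step 3: G0=(1+1>=1)=1 G1=(1+1>=1)=1 G2=NOT G1=NOT 1=0 G3=G0|G3=1|1=1 G4=(1+1>=1)=1 -> 11011
Step 4: G0=(1+1>=1)=1 G1=(1+1>=1)=1 G2=NOT G1=NOT 1=0 G3=G0|G3=1|1=1 G4=(1+1>=1)=1 -> 11011
Step 5: G0=(1+1>=1)=1 G1=(1+1>=1)=1 G2=NOT G1=NOT 1=0 G3=G0|G3=1|1=1 G4=(1+1>=1)=1 -> 11011
Step 6: G0=(1+1>=1)=1 G1=(1+1>=1)=1 G2=NOT G1=NOT 1=0 G3=G0|G3=1|1=1 G4=(1+1>=1)=1 -> 11011

11011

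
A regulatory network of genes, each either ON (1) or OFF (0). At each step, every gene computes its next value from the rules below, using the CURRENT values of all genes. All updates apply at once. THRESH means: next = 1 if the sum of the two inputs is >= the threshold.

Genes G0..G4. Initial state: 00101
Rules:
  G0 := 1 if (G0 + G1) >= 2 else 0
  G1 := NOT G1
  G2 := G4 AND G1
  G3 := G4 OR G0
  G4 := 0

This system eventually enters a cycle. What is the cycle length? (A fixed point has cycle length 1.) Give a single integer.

Answer: 2

Derivation:
Step 0: 00101
Step 1: G0=(0+0>=2)=0 G1=NOT G1=NOT 0=1 G2=G4&G1=1&0=0 G3=G4|G0=1|0=1 G4=0(const) -> 01010
Step 2: G0=(0+1>=2)=0 G1=NOT G1=NOT 1=0 G2=G4&G1=0&1=0 G3=G4|G0=0|0=0 G4=0(const) -> 00000
Step 3: G0=(0+0>=2)=0 G1=NOT G1=NOT 0=1 G2=G4&G1=0&0=0 G3=G4|G0=0|0=0 G4=0(const) -> 01000
Step 4: G0=(0+1>=2)=0 G1=NOT G1=NOT 1=0 G2=G4&G1=0&1=0 G3=G4|G0=0|0=0 G4=0(const) -> 00000
State from step 4 equals state from step 2 -> cycle length 2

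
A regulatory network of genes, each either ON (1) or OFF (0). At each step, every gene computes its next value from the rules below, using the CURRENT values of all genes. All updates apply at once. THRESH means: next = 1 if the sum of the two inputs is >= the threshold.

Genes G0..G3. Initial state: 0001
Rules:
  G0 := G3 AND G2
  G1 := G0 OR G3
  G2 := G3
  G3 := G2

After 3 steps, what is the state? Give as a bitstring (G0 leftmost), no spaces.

Step 1: G0=G3&G2=1&0=0 G1=G0|G3=0|1=1 G2=G3=1 G3=G2=0 -> 0110
Step 2: G0=G3&G2=0&1=0 G1=G0|G3=0|0=0 G2=G3=0 G3=G2=1 -> 0001
Step 3: G0=G3&G2=1&0=0 G1=G0|G3=0|1=1 G2=G3=1 G3=G2=0 -> 0110

0110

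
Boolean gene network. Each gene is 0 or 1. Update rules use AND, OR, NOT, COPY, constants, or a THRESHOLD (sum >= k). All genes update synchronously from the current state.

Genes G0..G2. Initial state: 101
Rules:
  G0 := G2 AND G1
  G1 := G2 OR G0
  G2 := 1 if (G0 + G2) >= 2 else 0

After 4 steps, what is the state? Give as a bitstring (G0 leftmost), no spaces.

Step 1: G0=G2&G1=1&0=0 G1=G2|G0=1|1=1 G2=(1+1>=2)=1 -> 011
Step 2: G0=G2&G1=1&1=1 G1=G2|G0=1|0=1 G2=(0+1>=2)=0 -> 110
Step 3: G0=G2&G1=0&1=0 G1=G2|G0=0|1=1 G2=(1+0>=2)=0 -> 010
Step 4: G0=G2&G1=0&1=0 G1=G2|G0=0|0=0 G2=(0+0>=2)=0 -> 000

000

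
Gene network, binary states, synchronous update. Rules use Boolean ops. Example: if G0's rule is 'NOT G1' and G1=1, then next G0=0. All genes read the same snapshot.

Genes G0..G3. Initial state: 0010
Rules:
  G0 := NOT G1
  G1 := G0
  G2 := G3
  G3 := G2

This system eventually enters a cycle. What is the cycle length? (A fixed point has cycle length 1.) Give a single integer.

Step 0: 0010
Step 1: G0=NOT G1=NOT 0=1 G1=G0=0 G2=G3=0 G3=G2=1 -> 1001
Step 2: G0=NOT G1=NOT 0=1 G1=G0=1 G2=G3=1 G3=G2=0 -> 1110
Step 3: G0=NOT G1=NOT 1=0 G1=G0=1 G2=G3=0 G3=G2=1 -> 0101
Step 4: G0=NOT G1=NOT 1=0 G1=G0=0 G2=G3=1 G3=G2=0 -> 0010
State from step 4 equals state from step 0 -> cycle length 4

Answer: 4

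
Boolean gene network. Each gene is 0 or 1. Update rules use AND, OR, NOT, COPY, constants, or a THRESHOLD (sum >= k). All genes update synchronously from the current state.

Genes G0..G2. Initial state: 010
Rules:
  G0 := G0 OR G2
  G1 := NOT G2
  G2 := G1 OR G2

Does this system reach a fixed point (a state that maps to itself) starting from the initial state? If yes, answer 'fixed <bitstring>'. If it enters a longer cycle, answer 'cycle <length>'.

Answer: fixed 101

Derivation:
Step 0: 010
Step 1: G0=G0|G2=0|0=0 G1=NOT G2=NOT 0=1 G2=G1|G2=1|0=1 -> 011
Step 2: G0=G0|G2=0|1=1 G1=NOT G2=NOT 1=0 G2=G1|G2=1|1=1 -> 101
Step 3: G0=G0|G2=1|1=1 G1=NOT G2=NOT 1=0 G2=G1|G2=0|1=1 -> 101
Fixed point reached at step 2: 101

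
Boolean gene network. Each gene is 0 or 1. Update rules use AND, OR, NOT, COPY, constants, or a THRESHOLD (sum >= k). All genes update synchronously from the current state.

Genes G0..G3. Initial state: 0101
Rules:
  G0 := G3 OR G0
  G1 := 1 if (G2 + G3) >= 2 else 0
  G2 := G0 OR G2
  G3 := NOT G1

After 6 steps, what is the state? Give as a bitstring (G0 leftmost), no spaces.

Step 1: G0=G3|G0=1|0=1 G1=(0+1>=2)=0 G2=G0|G2=0|0=0 G3=NOT G1=NOT 1=0 -> 1000
Step 2: G0=G3|G0=0|1=1 G1=(0+0>=2)=0 G2=G0|G2=1|0=1 G3=NOT G1=NOT 0=1 -> 1011
Step 3: G0=G3|G0=1|1=1 G1=(1+1>=2)=1 G2=G0|G2=1|1=1 G3=NOT G1=NOT 0=1 -> 1111
Step 4: G0=G3|G0=1|1=1 G1=(1+1>=2)=1 G2=G0|G2=1|1=1 G3=NOT G1=NOT 1=0 -> 1110
Step 5: G0=G3|G0=0|1=1 G1=(1+0>=2)=0 G2=G0|G2=1|1=1 G3=NOT G1=NOT 1=0 -> 1010
Step 6: G0=G3|G0=0|1=1 G1=(1+0>=2)=0 G2=G0|G2=1|1=1 G3=NOT G1=NOT 0=1 -> 1011

1011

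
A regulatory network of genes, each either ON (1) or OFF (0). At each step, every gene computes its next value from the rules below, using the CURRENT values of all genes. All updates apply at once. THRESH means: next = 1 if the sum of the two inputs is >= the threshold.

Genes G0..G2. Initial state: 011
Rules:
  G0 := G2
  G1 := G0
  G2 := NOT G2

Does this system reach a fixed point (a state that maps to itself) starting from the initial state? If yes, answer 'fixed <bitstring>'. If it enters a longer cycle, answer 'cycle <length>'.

Answer: cycle 2

Derivation:
Step 0: 011
Step 1: G0=G2=1 G1=G0=0 G2=NOT G2=NOT 1=0 -> 100
Step 2: G0=G2=0 G1=G0=1 G2=NOT G2=NOT 0=1 -> 011
Cycle of length 2 starting at step 0 -> no fixed point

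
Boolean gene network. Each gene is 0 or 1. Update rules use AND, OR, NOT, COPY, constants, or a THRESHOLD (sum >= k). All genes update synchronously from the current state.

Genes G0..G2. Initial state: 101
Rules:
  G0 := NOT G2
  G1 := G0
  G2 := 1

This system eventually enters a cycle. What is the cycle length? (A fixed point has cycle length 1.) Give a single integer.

Step 0: 101
Step 1: G0=NOT G2=NOT 1=0 G1=G0=1 G2=1(const) -> 011
Step 2: G0=NOT G2=NOT 1=0 G1=G0=0 G2=1(const) -> 001
Step 3: G0=NOT G2=NOT 1=0 G1=G0=0 G2=1(const) -> 001
State from step 3 equals state from step 2 -> cycle length 1

Answer: 1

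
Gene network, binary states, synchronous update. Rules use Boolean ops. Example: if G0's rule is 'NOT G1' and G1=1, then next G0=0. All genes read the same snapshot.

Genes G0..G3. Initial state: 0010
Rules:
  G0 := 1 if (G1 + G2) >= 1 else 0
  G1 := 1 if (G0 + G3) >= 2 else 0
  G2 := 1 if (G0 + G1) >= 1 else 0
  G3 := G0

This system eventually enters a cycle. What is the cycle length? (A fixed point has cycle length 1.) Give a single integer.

Step 0: 0010
Step 1: G0=(0+1>=1)=1 G1=(0+0>=2)=0 G2=(0+0>=1)=0 G3=G0=0 -> 1000
Step 2: G0=(0+0>=1)=0 G1=(1+0>=2)=0 G2=(1+0>=1)=1 G3=G0=1 -> 0011
Step 3: G0=(0+1>=1)=1 G1=(0+1>=2)=0 G2=(0+0>=1)=0 G3=G0=0 -> 1000
State from step 3 equals state from step 1 -> cycle length 2

Answer: 2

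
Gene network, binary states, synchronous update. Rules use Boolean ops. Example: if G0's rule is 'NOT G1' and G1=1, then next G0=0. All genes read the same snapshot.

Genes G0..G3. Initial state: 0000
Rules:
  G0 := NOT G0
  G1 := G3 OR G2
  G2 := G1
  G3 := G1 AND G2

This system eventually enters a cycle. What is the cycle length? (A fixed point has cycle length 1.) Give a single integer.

Step 0: 0000
Step 1: G0=NOT G0=NOT 0=1 G1=G3|G2=0|0=0 G2=G1=0 G3=G1&G2=0&0=0 -> 1000
Step 2: G0=NOT G0=NOT 1=0 G1=G3|G2=0|0=0 G2=G1=0 G3=G1&G2=0&0=0 -> 0000
State from step 2 equals state from step 0 -> cycle length 2

Answer: 2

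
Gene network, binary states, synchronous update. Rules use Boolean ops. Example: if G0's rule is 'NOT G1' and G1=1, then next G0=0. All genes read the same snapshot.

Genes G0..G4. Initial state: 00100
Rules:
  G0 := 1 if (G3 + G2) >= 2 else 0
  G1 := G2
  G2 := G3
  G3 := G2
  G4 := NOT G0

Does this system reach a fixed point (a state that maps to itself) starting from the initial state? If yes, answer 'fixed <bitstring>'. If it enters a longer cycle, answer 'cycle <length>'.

Answer: cycle 2

Derivation:
Step 0: 00100
Step 1: G0=(0+1>=2)=0 G1=G2=1 G2=G3=0 G3=G2=1 G4=NOT G0=NOT 0=1 -> 01011
Step 2: G0=(1+0>=2)=0 G1=G2=0 G2=G3=1 G3=G2=0 G4=NOT G0=NOT 0=1 -> 00101
Step 3: G0=(0+1>=2)=0 G1=G2=1 G2=G3=0 G3=G2=1 G4=NOT G0=NOT 0=1 -> 01011
Cycle of length 2 starting at step 1 -> no fixed point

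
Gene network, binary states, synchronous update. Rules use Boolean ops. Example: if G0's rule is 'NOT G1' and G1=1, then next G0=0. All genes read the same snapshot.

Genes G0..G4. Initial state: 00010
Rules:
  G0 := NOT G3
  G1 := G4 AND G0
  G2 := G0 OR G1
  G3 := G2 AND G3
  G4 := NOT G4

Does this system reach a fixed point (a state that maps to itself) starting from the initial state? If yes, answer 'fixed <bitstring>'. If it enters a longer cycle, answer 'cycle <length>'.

Answer: cycle 2

Derivation:
Step 0: 00010
Step 1: G0=NOT G3=NOT 1=0 G1=G4&G0=0&0=0 G2=G0|G1=0|0=0 G3=G2&G3=0&1=0 G4=NOT G4=NOT 0=1 -> 00001
Step 2: G0=NOT G3=NOT 0=1 G1=G4&G0=1&0=0 G2=G0|G1=0|0=0 G3=G2&G3=0&0=0 G4=NOT G4=NOT 1=0 -> 10000
Step 3: G0=NOT G3=NOT 0=1 G1=G4&G0=0&1=0 G2=G0|G1=1|0=1 G3=G2&G3=0&0=0 G4=NOT G4=NOT 0=1 -> 10101
Step 4: G0=NOT G3=NOT 0=1 G1=G4&G0=1&1=1 G2=G0|G1=1|0=1 G3=G2&G3=1&0=0 G4=NOT G4=NOT 1=0 -> 11100
Step 5: G0=NOT G3=NOT 0=1 G1=G4&G0=0&1=0 G2=G0|G1=1|1=1 G3=G2&G3=1&0=0 G4=NOT G4=NOT 0=1 -> 10101
Cycle of length 2 starting at step 3 -> no fixed point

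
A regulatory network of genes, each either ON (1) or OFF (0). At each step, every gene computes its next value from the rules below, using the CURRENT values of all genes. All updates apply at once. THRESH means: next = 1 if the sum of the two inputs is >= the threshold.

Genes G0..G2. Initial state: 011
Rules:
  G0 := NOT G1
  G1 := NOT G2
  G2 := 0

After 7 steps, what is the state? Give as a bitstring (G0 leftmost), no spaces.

Step 1: G0=NOT G1=NOT 1=0 G1=NOT G2=NOT 1=0 G2=0(const) -> 000
Step 2: G0=NOT G1=NOT 0=1 G1=NOT G2=NOT 0=1 G2=0(const) -> 110
Step 3: G0=NOT G1=NOT 1=0 G1=NOT G2=NOT 0=1 G2=0(const) -> 010
Step 4: G0=NOT G1=NOT 1=0 G1=NOT G2=NOT 0=1 G2=0(const) -> 010
Step 5: G0=NOT G1=NOT 1=0 G1=NOT G2=NOT 0=1 G2=0(const) -> 010
Step 6: G0=NOT G1=NOT 1=0 G1=NOT G2=NOT 0=1 G2=0(const) -> 010
Step 7: G0=NOT G1=NOT 1=0 G1=NOT G2=NOT 0=1 G2=0(const) -> 010

010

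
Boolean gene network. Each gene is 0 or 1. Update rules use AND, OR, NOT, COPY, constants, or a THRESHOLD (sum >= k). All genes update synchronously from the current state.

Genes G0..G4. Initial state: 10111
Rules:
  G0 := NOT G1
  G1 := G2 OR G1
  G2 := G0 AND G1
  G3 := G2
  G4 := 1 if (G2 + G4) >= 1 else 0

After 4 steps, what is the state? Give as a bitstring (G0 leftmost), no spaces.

Step 1: G0=NOT G1=NOT 0=1 G1=G2|G1=1|0=1 G2=G0&G1=1&0=0 G3=G2=1 G4=(1+1>=1)=1 -> 11011
Step 2: G0=NOT G1=NOT 1=0 G1=G2|G1=0|1=1 G2=G0&G1=1&1=1 G3=G2=0 G4=(0+1>=1)=1 -> 01101
Step 3: G0=NOT G1=NOT 1=0 G1=G2|G1=1|1=1 G2=G0&G1=0&1=0 G3=G2=1 G4=(1+1>=1)=1 -> 01011
Step 4: G0=NOT G1=NOT 1=0 G1=G2|G1=0|1=1 G2=G0&G1=0&1=0 G3=G2=0 G4=(0+1>=1)=1 -> 01001

01001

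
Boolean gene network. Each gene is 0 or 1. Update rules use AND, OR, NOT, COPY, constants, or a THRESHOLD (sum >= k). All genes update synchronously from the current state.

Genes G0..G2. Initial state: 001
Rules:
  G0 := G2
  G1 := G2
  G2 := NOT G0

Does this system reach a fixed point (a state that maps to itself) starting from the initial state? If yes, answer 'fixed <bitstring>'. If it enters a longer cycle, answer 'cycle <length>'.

Step 0: 001
Step 1: G0=G2=1 G1=G2=1 G2=NOT G0=NOT 0=1 -> 111
Step 2: G0=G2=1 G1=G2=1 G2=NOT G0=NOT 1=0 -> 110
Step 3: G0=G2=0 G1=G2=0 G2=NOT G0=NOT 1=0 -> 000
Step 4: G0=G2=0 G1=G2=0 G2=NOT G0=NOT 0=1 -> 001
Cycle of length 4 starting at step 0 -> no fixed point

Answer: cycle 4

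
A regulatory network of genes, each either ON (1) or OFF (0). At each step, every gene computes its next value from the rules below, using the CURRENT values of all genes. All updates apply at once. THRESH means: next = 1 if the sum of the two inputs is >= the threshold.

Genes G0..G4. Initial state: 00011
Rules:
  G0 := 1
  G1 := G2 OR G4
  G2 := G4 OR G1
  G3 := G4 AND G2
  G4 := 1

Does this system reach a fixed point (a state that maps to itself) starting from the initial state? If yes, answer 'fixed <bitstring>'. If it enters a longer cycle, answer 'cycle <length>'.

Answer: fixed 11111

Derivation:
Step 0: 00011
Step 1: G0=1(const) G1=G2|G4=0|1=1 G2=G4|G1=1|0=1 G3=G4&G2=1&0=0 G4=1(const) -> 11101
Step 2: G0=1(const) G1=G2|G4=1|1=1 G2=G4|G1=1|1=1 G3=G4&G2=1&1=1 G4=1(const) -> 11111
Step 3: G0=1(const) G1=G2|G4=1|1=1 G2=G4|G1=1|1=1 G3=G4&G2=1&1=1 G4=1(const) -> 11111
Fixed point reached at step 2: 11111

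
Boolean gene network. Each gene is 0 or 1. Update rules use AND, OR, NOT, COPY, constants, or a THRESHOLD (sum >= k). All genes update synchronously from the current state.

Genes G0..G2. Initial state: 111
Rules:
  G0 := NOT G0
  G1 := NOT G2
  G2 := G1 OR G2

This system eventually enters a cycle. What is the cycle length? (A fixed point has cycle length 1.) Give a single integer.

Answer: 2

Derivation:
Step 0: 111
Step 1: G0=NOT G0=NOT 1=0 G1=NOT G2=NOT 1=0 G2=G1|G2=1|1=1 -> 001
Step 2: G0=NOT G0=NOT 0=1 G1=NOT G2=NOT 1=0 G2=G1|G2=0|1=1 -> 101
Step 3: G0=NOT G0=NOT 1=0 G1=NOT G2=NOT 1=0 G2=G1|G2=0|1=1 -> 001
State from step 3 equals state from step 1 -> cycle length 2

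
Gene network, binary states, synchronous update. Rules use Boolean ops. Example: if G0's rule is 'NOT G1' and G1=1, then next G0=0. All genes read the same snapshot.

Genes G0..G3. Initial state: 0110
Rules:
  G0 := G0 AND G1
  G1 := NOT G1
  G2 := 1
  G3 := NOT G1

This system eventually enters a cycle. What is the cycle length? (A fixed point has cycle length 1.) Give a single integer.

Answer: 2

Derivation:
Step 0: 0110
Step 1: G0=G0&G1=0&1=0 G1=NOT G1=NOT 1=0 G2=1(const) G3=NOT G1=NOT 1=0 -> 0010
Step 2: G0=G0&G1=0&0=0 G1=NOT G1=NOT 0=1 G2=1(const) G3=NOT G1=NOT 0=1 -> 0111
Step 3: G0=G0&G1=0&1=0 G1=NOT G1=NOT 1=0 G2=1(const) G3=NOT G1=NOT 1=0 -> 0010
State from step 3 equals state from step 1 -> cycle length 2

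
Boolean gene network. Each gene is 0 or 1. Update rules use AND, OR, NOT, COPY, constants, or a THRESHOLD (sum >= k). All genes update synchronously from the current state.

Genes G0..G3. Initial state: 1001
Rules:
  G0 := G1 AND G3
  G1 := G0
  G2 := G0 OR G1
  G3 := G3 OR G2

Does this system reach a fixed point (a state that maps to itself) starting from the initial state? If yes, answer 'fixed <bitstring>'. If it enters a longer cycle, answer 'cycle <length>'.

Answer: cycle 2

Derivation:
Step 0: 1001
Step 1: G0=G1&G3=0&1=0 G1=G0=1 G2=G0|G1=1|0=1 G3=G3|G2=1|0=1 -> 0111
Step 2: G0=G1&G3=1&1=1 G1=G0=0 G2=G0|G1=0|1=1 G3=G3|G2=1|1=1 -> 1011
Step 3: G0=G1&G3=0&1=0 G1=G0=1 G2=G0|G1=1|0=1 G3=G3|G2=1|1=1 -> 0111
Cycle of length 2 starting at step 1 -> no fixed point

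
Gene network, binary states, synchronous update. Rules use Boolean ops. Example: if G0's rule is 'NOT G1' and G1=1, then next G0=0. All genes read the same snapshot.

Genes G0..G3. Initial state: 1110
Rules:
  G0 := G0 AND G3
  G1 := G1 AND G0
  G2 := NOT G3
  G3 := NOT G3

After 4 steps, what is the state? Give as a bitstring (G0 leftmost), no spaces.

Step 1: G0=G0&G3=1&0=0 G1=G1&G0=1&1=1 G2=NOT G3=NOT 0=1 G3=NOT G3=NOT 0=1 -> 0111
Step 2: G0=G0&G3=0&1=0 G1=G1&G0=1&0=0 G2=NOT G3=NOT 1=0 G3=NOT G3=NOT 1=0 -> 0000
Step 3: G0=G0&G3=0&0=0 G1=G1&G0=0&0=0 G2=NOT G3=NOT 0=1 G3=NOT G3=NOT 0=1 -> 0011
Step 4: G0=G0&G3=0&1=0 G1=G1&G0=0&0=0 G2=NOT G3=NOT 1=0 G3=NOT G3=NOT 1=0 -> 0000

0000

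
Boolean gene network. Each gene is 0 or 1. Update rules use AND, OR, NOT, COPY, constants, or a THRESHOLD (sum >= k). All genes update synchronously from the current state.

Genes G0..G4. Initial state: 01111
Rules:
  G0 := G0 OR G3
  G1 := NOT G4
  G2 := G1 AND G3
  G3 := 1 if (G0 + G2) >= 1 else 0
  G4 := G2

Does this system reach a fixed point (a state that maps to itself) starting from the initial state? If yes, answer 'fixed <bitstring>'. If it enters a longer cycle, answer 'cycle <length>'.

Answer: cycle 6

Derivation:
Step 0: 01111
Step 1: G0=G0|G3=0|1=1 G1=NOT G4=NOT 1=0 G2=G1&G3=1&1=1 G3=(0+1>=1)=1 G4=G2=1 -> 10111
Step 2: G0=G0|G3=1|1=1 G1=NOT G4=NOT 1=0 G2=G1&G3=0&1=0 G3=(1+1>=1)=1 G4=G2=1 -> 10011
Step 3: G0=G0|G3=1|1=1 G1=NOT G4=NOT 1=0 G2=G1&G3=0&1=0 G3=(1+0>=1)=1 G4=G2=0 -> 10010
Step 4: G0=G0|G3=1|1=1 G1=NOT G4=NOT 0=1 G2=G1&G3=0&1=0 G3=(1+0>=1)=1 G4=G2=0 -> 11010
Step 5: G0=G0|G3=1|1=1 G1=NOT G4=NOT 0=1 G2=G1&G3=1&1=1 G3=(1+0>=1)=1 G4=G2=0 -> 11110
Step 6: G0=G0|G3=1|1=1 G1=NOT G4=NOT 0=1 G2=G1&G3=1&1=1 G3=(1+1>=1)=1 G4=G2=1 -> 11111
Step 7: G0=G0|G3=1|1=1 G1=NOT G4=NOT 1=0 G2=G1&G3=1&1=1 G3=(1+1>=1)=1 G4=G2=1 -> 10111
Cycle of length 6 starting at step 1 -> no fixed point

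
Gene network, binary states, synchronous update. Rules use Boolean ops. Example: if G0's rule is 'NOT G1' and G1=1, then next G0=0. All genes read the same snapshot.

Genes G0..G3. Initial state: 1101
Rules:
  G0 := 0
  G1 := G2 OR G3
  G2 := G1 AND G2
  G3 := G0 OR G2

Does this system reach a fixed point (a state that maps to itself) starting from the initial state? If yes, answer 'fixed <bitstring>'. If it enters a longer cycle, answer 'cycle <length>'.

Answer: fixed 0000

Derivation:
Step 0: 1101
Step 1: G0=0(const) G1=G2|G3=0|1=1 G2=G1&G2=1&0=0 G3=G0|G2=1|0=1 -> 0101
Step 2: G0=0(const) G1=G2|G3=0|1=1 G2=G1&G2=1&0=0 G3=G0|G2=0|0=0 -> 0100
Step 3: G0=0(const) G1=G2|G3=0|0=0 G2=G1&G2=1&0=0 G3=G0|G2=0|0=0 -> 0000
Step 4: G0=0(const) G1=G2|G3=0|0=0 G2=G1&G2=0&0=0 G3=G0|G2=0|0=0 -> 0000
Fixed point reached at step 3: 0000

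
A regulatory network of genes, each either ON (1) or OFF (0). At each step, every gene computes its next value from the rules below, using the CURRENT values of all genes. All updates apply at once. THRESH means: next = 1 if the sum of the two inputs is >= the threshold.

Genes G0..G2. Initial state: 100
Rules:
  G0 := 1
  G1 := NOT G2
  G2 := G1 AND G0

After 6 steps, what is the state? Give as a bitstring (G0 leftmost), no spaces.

Step 1: G0=1(const) G1=NOT G2=NOT 0=1 G2=G1&G0=0&1=0 -> 110
Step 2: G0=1(const) G1=NOT G2=NOT 0=1 G2=G1&G0=1&1=1 -> 111
Step 3: G0=1(const) G1=NOT G2=NOT 1=0 G2=G1&G0=1&1=1 -> 101
Step 4: G0=1(const) G1=NOT G2=NOT 1=0 G2=G1&G0=0&1=0 -> 100
Step 5: G0=1(const) G1=NOT G2=NOT 0=1 G2=G1&G0=0&1=0 -> 110
Step 6: G0=1(const) G1=NOT G2=NOT 0=1 G2=G1&G0=1&1=1 -> 111

111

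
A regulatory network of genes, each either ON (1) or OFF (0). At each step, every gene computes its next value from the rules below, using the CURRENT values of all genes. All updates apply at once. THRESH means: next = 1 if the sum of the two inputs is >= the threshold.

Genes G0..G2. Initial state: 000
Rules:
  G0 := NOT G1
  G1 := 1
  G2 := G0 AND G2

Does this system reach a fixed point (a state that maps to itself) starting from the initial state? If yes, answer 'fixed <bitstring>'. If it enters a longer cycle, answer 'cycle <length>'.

Step 0: 000
Step 1: G0=NOT G1=NOT 0=1 G1=1(const) G2=G0&G2=0&0=0 -> 110
Step 2: G0=NOT G1=NOT 1=0 G1=1(const) G2=G0&G2=1&0=0 -> 010
Step 3: G0=NOT G1=NOT 1=0 G1=1(const) G2=G0&G2=0&0=0 -> 010
Fixed point reached at step 2: 010

Answer: fixed 010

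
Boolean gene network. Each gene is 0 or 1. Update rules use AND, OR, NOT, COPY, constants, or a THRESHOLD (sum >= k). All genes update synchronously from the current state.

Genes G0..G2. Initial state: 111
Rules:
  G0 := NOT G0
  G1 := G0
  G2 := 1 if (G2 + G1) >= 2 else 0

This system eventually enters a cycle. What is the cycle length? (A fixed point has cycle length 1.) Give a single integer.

Answer: 2

Derivation:
Step 0: 111
Step 1: G0=NOT G0=NOT 1=0 G1=G0=1 G2=(1+1>=2)=1 -> 011
Step 2: G0=NOT G0=NOT 0=1 G1=G0=0 G2=(1+1>=2)=1 -> 101
Step 3: G0=NOT G0=NOT 1=0 G1=G0=1 G2=(1+0>=2)=0 -> 010
Step 4: G0=NOT G0=NOT 0=1 G1=G0=0 G2=(0+1>=2)=0 -> 100
Step 5: G0=NOT G0=NOT 1=0 G1=G0=1 G2=(0+0>=2)=0 -> 010
State from step 5 equals state from step 3 -> cycle length 2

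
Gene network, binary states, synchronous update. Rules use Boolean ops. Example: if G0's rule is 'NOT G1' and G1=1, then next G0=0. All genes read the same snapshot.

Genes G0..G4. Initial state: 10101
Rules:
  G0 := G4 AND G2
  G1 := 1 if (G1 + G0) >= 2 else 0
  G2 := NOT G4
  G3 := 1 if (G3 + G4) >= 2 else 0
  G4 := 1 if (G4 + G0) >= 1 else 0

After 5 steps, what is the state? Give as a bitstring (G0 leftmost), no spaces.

Step 1: G0=G4&G2=1&1=1 G1=(0+1>=2)=0 G2=NOT G4=NOT 1=0 G3=(0+1>=2)=0 G4=(1+1>=1)=1 -> 10001
Step 2: G0=G4&G2=1&0=0 G1=(0+1>=2)=0 G2=NOT G4=NOT 1=0 G3=(0+1>=2)=0 G4=(1+1>=1)=1 -> 00001
Step 3: G0=G4&G2=1&0=0 G1=(0+0>=2)=0 G2=NOT G4=NOT 1=0 G3=(0+1>=2)=0 G4=(1+0>=1)=1 -> 00001
Step 4: G0=G4&G2=1&0=0 G1=(0+0>=2)=0 G2=NOT G4=NOT 1=0 G3=(0+1>=2)=0 G4=(1+0>=1)=1 -> 00001
Step 5: G0=G4&G2=1&0=0 G1=(0+0>=2)=0 G2=NOT G4=NOT 1=0 G3=(0+1>=2)=0 G4=(1+0>=1)=1 -> 00001

00001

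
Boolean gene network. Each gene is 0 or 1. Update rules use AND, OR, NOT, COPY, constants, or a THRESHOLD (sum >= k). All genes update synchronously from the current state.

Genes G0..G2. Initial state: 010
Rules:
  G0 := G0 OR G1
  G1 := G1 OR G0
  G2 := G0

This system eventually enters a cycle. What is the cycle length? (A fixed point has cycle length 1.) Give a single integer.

Step 0: 010
Step 1: G0=G0|G1=0|1=1 G1=G1|G0=1|0=1 G2=G0=0 -> 110
Step 2: G0=G0|G1=1|1=1 G1=G1|G0=1|1=1 G2=G0=1 -> 111
Step 3: G0=G0|G1=1|1=1 G1=G1|G0=1|1=1 G2=G0=1 -> 111
State from step 3 equals state from step 2 -> cycle length 1

Answer: 1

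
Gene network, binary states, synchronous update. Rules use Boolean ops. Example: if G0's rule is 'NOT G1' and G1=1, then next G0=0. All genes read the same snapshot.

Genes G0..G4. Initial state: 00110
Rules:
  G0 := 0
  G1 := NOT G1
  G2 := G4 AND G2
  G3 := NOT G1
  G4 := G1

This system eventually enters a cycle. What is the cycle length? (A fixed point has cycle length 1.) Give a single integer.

Step 0: 00110
Step 1: G0=0(const) G1=NOT G1=NOT 0=1 G2=G4&G2=0&1=0 G3=NOT G1=NOT 0=1 G4=G1=0 -> 01010
Step 2: G0=0(const) G1=NOT G1=NOT 1=0 G2=G4&G2=0&0=0 G3=NOT G1=NOT 1=0 G4=G1=1 -> 00001
Step 3: G0=0(const) G1=NOT G1=NOT 0=1 G2=G4&G2=1&0=0 G3=NOT G1=NOT 0=1 G4=G1=0 -> 01010
State from step 3 equals state from step 1 -> cycle length 2

Answer: 2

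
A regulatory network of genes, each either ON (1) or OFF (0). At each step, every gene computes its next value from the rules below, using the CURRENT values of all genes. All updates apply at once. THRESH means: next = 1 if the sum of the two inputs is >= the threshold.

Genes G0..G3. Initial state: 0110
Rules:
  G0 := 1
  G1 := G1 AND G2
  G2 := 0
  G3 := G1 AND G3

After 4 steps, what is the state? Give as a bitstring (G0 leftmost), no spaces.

Step 1: G0=1(const) G1=G1&G2=1&1=1 G2=0(const) G3=G1&G3=1&0=0 -> 1100
Step 2: G0=1(const) G1=G1&G2=1&0=0 G2=0(const) G3=G1&G3=1&0=0 -> 1000
Step 3: G0=1(const) G1=G1&G2=0&0=0 G2=0(const) G3=G1&G3=0&0=0 -> 1000
Step 4: G0=1(const) G1=G1&G2=0&0=0 G2=0(const) G3=G1&G3=0&0=0 -> 1000

1000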